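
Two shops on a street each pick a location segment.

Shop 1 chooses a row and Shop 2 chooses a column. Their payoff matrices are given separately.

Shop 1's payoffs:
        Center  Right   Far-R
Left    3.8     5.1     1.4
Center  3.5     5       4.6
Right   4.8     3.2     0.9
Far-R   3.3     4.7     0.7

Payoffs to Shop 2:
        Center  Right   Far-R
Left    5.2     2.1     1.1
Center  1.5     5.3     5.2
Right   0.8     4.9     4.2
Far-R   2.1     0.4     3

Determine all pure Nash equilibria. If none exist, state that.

No pure-strategy Nash equilibrium.

For each strategy profile, look for a profitable unilateral deviation.
(Left, Center): Shop 1 can switch to Right (3.8 → 4.8). Not NE.
(Left, Right): Shop 2 can switch to Center (2.1 → 5.2). Not NE.
(Left, Far-R): Shop 1 can switch to Center (1.4 → 4.6). Not NE.
(Center, Center): Shop 1 can switch to Left (3.5 → 3.8). Not NE.
(Center, Right): Shop 1 can switch to Left (5 → 5.1). Not NE.
(Center, Far-R): Shop 2 can switch to Right (5.2 → 5.3). Not NE.
(Right, Center): Shop 2 can switch to Right (0.8 → 4.9). Not NE.
(Right, Right): Shop 1 can switch to Left (3.2 → 5.1). Not NE.
(Right, Far-R): Shop 1 can switch to Left (0.9 → 1.4). Not NE.
(Far-R, Center): Shop 1 can switch to Left (3.3 → 3.8). Not NE.
(Far-R, Right): Shop 1 can switch to Left (4.7 → 5.1). Not NE.
(Far-R, Far-R): Shop 1 can switch to Left (0.7 → 1.4). Not NE.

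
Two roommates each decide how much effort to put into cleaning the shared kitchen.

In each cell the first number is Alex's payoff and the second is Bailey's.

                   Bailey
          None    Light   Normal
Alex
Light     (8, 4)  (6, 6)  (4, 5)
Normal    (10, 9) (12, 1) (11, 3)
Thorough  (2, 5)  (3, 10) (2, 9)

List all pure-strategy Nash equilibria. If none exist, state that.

The unique pure-strategy Nash equilibrium is (Normal, None).

(Light, None): Alex can switch to Normal (8 → 10). Not NE.
(Light, Light): Alex can switch to Normal (6 → 12). Not NE.
(Light, Normal): Alex can switch to Normal (4 → 11). Not NE.
(Normal, None): Alex gets 10, best alternative 8; Bailey gets 9, best alternative 3. No profitable deviation — NE.
(Normal, Light): Bailey can switch to None (1 → 9). Not NE.
(Normal, Normal): Bailey can switch to None (3 → 9). Not NE.
(Thorough, None): Alex can switch to Light (2 → 8). Not NE.
(Thorough, Light): Alex can switch to Light (3 → 6). Not NE.
(Thorough, Normal): Alex can switch to Light (2 → 4). Not NE.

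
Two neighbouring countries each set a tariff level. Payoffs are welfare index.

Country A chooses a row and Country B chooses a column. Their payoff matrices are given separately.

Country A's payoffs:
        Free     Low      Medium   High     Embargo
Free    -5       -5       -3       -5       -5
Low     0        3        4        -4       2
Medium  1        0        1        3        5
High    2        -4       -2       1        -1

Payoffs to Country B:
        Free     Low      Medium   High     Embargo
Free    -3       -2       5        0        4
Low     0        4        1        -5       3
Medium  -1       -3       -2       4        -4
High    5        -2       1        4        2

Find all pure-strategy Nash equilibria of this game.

(Free, Free): Country A can switch to Low (-5 → 0). Not NE.
(Free, Low): Country A can switch to Low (-5 → 3). Not NE.
(Free, Medium): Country A can switch to Low (-3 → 4). Not NE.
(Free, High): Country A can switch to Low (-5 → -4). Not NE.
(Free, Embargo): Country A can switch to Low (-5 → 2). Not NE.
(Low, Free): Country A can switch to Medium (0 → 1). Not NE.
(Low, Low): Country A gets 3, best alternative 0; Country B gets 4, best alternative 3. No profitable deviation — NE.
(Medium, High): Country A gets 3, best alternative 1; Country B gets 4, best alternative -1. No profitable deviation — NE.
(High, Free): Country A gets 2, best alternative 1; Country B gets 5, best alternative 4. No profitable deviation — NE.
(The remaining 11 profiles each have a profitable deviation by the same check.)

(Low, Low), (Medium, High), (High, Free)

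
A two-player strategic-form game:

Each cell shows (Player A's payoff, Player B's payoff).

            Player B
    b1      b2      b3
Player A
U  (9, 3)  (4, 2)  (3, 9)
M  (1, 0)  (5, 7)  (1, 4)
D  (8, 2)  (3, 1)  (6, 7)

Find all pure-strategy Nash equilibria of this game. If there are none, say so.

Pure-strategy Nash equilibria: (M, b2) and (D, b3)

Player A against b1: payoffs 9, 1, 8 → best response U.
Player A against b2: payoffs 4, 5, 3 → best response M.
Player A against b3: payoffs 3, 1, 6 → best response D.
Player B against U: payoffs 3, 2, 9 → best response b3.
Player B against M: payoffs 0, 7, 4 → best response b2.
Player B against D: payoffs 2, 1, 7 → best response b3.
Mutual best responses: (M, b2); (D, b3).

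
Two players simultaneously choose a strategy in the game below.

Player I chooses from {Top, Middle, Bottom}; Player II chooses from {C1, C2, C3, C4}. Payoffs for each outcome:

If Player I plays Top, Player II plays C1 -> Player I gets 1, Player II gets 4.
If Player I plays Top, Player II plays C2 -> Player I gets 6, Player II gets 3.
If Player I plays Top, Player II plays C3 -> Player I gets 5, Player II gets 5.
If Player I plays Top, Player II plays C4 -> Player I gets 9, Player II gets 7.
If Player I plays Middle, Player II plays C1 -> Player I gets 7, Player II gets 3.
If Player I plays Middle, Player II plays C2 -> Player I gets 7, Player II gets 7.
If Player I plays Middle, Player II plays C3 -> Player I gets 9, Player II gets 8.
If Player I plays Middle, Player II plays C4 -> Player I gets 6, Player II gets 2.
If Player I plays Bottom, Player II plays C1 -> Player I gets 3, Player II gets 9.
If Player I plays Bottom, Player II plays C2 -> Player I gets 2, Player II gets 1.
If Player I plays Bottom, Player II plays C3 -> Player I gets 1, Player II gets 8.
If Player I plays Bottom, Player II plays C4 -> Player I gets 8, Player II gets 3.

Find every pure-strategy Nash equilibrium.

(Top, C4) and (Middle, C3)

(Top, C1): Player I can switch to Middle (1 → 7). Not NE.
(Top, C2): Player I can switch to Middle (6 → 7). Not NE.
(Top, C3): Player I can switch to Middle (5 → 9). Not NE.
(Top, C4): Player I gets 9, best alternative 8; Player II gets 7, best alternative 5. No profitable deviation — NE.
(Middle, C1): Player II can switch to C2 (3 → 7). Not NE.
(Middle, C2): Player II can switch to C3 (7 → 8). Not NE.
(Middle, C3): Player I gets 9, best alternative 5; Player II gets 8, best alternative 7. No profitable deviation — NE.
(Middle, C4): Player I can switch to Top (6 → 9). Not NE.
(Bottom, C1): Player I can switch to Middle (3 → 7). Not NE.
(Bottom, C2): Player I can switch to Top (2 → 6). Not NE.
(Bottom, C3): Player I can switch to Top (1 → 5). Not NE.
(Bottom, C4): Player I can switch to Top (8 → 9). Not NE.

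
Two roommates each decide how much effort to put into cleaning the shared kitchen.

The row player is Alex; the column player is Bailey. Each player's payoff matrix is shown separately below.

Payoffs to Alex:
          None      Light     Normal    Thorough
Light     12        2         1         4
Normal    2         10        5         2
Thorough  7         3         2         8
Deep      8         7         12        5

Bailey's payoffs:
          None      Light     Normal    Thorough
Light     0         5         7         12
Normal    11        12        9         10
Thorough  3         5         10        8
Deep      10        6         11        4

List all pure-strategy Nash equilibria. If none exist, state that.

Pure-strategy Nash equilibria: (Normal, Light), (Deep, Normal)

For each player, find the best response to each opponent profile; mutual best responses are the pure NE.
Alex against None: payoffs 12, 2, 7, 8 → best response Light.
Alex against Light: payoffs 2, 10, 3, 7 → best response Normal.
Alex against Normal: payoffs 1, 5, 2, 12 → best response Deep.
Alex against Thorough: payoffs 4, 2, 8, 5 → best response Thorough.
Bailey against Light: payoffs 0, 5, 7, 12 → best response Thorough.
Bailey against Normal: payoffs 11, 12, 9, 10 → best response Light.
Bailey against Thorough: payoffs 3, 5, 10, 8 → best response Normal.
Bailey against Deep: payoffs 10, 6, 11, 4 → best response Normal.
Mutual best responses: (Normal, Light); (Deep, Normal).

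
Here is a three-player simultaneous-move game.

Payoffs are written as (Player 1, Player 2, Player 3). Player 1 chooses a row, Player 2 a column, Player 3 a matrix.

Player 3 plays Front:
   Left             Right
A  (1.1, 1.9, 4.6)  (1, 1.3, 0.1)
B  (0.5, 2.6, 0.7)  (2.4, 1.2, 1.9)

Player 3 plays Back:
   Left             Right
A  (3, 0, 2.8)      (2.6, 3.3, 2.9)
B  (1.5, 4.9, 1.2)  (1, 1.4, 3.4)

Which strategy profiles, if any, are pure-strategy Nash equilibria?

Player 1 against (Left, Front): payoffs 1.1, 0.5 → best response A.
Player 1 against (Left, Back): payoffs 3, 1.5 → best response A.
Player 1 against (Right, Front): payoffs 1, 2.4 → best response B.
Player 1 against (Right, Back): payoffs 2.6, 1 → best response A.
Player 2 against (A, Front): payoffs 1.9, 1.3 → best response Left.
Player 2 against (A, Back): payoffs 0, 3.3 → best response Right.
Player 2 against (B, Front): payoffs 2.6, 1.2 → best response Left.
Player 2 against (B, Back): payoffs 4.9, 1.4 → best response Left.
Player 3 against (A, Left): payoffs 4.6, 2.8 → best response Front.
Player 3 against (A, Right): payoffs 0.1, 2.9 → best response Back.
Player 3 against (B, Left): payoffs 0.7, 1.2 → best response Back.
Player 3 against (B, Right): payoffs 1.9, 3.4 → best response Back.
Mutual best responses: (A, Left, Front); (A, Right, Back).

(A, Left, Front); (A, Right, Back)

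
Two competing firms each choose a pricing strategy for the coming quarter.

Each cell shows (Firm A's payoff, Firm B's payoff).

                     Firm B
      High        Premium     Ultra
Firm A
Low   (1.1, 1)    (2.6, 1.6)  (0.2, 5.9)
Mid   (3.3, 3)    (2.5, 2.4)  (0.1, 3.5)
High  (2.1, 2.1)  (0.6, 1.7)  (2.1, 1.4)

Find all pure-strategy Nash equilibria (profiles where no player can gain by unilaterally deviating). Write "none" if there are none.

(Low, High): Firm A can switch to Mid (1.1 → 3.3). Not NE.
(Low, Premium): Firm B can switch to Ultra (1.6 → 5.9). Not NE.
(Low, Ultra): Firm A can switch to High (0.2 → 2.1). Not NE.
(Mid, High): Firm B can switch to Ultra (3 → 3.5). Not NE.
(Mid, Premium): Firm A can switch to Low (2.5 → 2.6). Not NE.
(Mid, Ultra): Firm A can switch to Low (0.1 → 0.2). Not NE.
(High, High): Firm A can switch to Mid (2.1 → 3.3). Not NE.
(High, Premium): Firm A can switch to Low (0.6 → 2.6). Not NE.
(The remaining 1 profile has a profitable deviation by the same check.)

No pure-strategy Nash equilibrium.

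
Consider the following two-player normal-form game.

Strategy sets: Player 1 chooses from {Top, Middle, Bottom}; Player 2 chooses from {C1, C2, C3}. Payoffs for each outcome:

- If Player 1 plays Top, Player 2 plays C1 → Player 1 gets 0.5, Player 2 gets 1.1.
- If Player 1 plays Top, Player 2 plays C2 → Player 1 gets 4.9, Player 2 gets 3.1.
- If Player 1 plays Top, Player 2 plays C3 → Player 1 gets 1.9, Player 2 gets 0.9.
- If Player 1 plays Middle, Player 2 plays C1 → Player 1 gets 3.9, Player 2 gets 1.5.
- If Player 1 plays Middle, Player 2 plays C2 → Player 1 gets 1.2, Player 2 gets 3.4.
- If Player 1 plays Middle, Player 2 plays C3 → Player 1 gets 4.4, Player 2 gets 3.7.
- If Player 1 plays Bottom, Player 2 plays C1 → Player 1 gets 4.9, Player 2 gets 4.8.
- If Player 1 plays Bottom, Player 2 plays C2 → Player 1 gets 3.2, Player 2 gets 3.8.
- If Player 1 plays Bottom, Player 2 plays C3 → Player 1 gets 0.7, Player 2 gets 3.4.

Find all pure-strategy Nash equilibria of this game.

For each player, find the best response to each opponent profile; mutual best responses are the pure NE.
Player 1 against C1: payoffs 0.5, 3.9, 4.9 → best response Bottom.
Player 1 against C2: payoffs 4.9, 1.2, 3.2 → best response Top.
Player 1 against C3: payoffs 1.9, 4.4, 0.7 → best response Middle.
Player 2 against Top: payoffs 1.1, 3.1, 0.9 → best response C2.
Player 2 against Middle: payoffs 1.5, 3.4, 3.7 → best response C3.
Player 2 against Bottom: payoffs 4.8, 3.8, 3.4 → best response C1.
Mutual best responses: (Top, C2); (Middle, C3); (Bottom, C1).

Pure-strategy Nash equilibria: (Top, C2), (Middle, C3), (Bottom, C1)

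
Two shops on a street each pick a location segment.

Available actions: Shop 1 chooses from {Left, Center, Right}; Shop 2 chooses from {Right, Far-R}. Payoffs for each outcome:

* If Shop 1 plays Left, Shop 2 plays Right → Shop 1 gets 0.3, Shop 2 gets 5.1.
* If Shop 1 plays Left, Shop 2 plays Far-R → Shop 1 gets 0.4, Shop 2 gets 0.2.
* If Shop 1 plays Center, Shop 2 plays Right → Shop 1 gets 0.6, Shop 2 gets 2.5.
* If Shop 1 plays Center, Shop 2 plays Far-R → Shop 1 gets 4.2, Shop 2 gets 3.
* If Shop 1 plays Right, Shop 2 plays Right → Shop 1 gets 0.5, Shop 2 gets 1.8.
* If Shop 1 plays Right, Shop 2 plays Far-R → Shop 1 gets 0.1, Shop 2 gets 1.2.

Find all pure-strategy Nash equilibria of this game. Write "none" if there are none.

(Center, Far-R)

Check each profile: it is a Nash equilibrium iff no player can strictly gain by switching unilaterally.
(Left, Right): Shop 1 can switch to Center (0.3 → 0.6). Not NE.
(Left, Far-R): Shop 1 can switch to Center (0.4 → 4.2). Not NE.
(Center, Right): Shop 2 can switch to Far-R (2.5 → 3). Not NE.
(Center, Far-R): Shop 1 gets 4.2, best alternative 0.4; Shop 2 gets 3, best alternative 2.5. No profitable deviation — NE.
(Right, Right): Shop 1 can switch to Center (0.5 → 0.6). Not NE.
(Right, Far-R): Shop 1 can switch to Left (0.1 → 0.4). Not NE.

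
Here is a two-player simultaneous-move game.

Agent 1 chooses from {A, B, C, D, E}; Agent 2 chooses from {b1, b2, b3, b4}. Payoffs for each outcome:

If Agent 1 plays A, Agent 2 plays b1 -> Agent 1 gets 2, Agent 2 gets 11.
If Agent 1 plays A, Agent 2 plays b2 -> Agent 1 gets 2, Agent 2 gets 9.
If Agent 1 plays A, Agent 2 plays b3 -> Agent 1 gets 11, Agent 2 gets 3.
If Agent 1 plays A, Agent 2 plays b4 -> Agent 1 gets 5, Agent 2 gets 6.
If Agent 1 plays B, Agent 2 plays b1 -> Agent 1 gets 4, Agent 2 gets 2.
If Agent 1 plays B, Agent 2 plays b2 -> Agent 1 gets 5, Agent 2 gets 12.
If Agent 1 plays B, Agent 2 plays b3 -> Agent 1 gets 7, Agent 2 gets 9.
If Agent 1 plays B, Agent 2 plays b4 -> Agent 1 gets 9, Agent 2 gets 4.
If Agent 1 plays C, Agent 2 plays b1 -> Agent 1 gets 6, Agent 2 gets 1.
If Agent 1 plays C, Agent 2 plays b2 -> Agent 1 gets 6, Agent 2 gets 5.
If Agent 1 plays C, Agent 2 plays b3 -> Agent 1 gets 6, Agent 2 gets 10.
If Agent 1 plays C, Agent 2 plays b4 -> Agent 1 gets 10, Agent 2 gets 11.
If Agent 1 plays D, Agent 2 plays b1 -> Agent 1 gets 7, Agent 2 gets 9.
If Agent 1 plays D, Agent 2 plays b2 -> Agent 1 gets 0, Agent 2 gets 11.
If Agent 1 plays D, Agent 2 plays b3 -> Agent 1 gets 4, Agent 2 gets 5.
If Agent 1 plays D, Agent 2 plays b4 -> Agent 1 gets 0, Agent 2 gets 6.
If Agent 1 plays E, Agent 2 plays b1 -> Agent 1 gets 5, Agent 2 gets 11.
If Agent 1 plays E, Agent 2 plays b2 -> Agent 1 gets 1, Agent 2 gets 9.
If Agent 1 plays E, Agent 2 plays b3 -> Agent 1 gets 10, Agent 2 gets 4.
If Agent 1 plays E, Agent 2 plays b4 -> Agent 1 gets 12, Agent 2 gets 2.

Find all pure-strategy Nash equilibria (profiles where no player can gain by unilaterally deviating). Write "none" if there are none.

For each strategy profile, look for a profitable unilateral deviation.
(A, b1): Agent 1 can switch to B (2 → 4). Not NE.
(A, b2): Agent 1 can switch to B (2 → 5). Not NE.
(A, b3): Agent 2 can switch to b1 (3 → 11). Not NE.
(A, b4): Agent 1 can switch to B (5 → 9). Not NE.
(B, b1): Agent 1 can switch to C (4 → 6). Not NE.
(B, b2): Agent 1 can switch to C (5 → 6). Not NE.
(B, b3): Agent 1 can switch to A (7 → 11). Not NE.
(B, b4): Agent 1 can switch to C (9 → 10). Not NE.
(C, b1): Agent 1 can switch to D (6 → 7). Not NE.
(C, b2): Agent 2 can switch to b3 (5 → 10). Not NE.
(C, b3): Agent 1 can switch to A (6 → 11). Not NE.
(C, b4): Agent 1 can switch to E (10 → 12). Not NE.
(The remaining 8 profiles each have a profitable deviation by the same check.)

There is no pure-strategy Nash equilibrium.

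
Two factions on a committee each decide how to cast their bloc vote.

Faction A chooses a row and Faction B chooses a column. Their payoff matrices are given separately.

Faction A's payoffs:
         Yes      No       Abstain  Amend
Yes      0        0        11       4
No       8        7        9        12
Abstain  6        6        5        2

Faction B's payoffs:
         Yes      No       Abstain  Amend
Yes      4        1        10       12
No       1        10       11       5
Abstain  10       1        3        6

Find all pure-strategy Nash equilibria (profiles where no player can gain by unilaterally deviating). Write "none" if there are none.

none

For each player, find the best response to each opponent profile; mutual best responses are the pure NE.
Faction A against Yes: payoffs 0, 8, 6 → best response No.
Faction A against No: payoffs 0, 7, 6 → best response No.
Faction A against Abstain: payoffs 11, 9, 5 → best response Yes.
Faction A against Amend: payoffs 4, 12, 2 → best response No.
Faction B against Yes: payoffs 4, 1, 10, 12 → best response Amend.
Faction B against No: payoffs 1, 10, 11, 5 → best response Abstain.
Faction B against Abstain: payoffs 10, 1, 3, 6 → best response Yes.
No profile is a mutual best response for all players.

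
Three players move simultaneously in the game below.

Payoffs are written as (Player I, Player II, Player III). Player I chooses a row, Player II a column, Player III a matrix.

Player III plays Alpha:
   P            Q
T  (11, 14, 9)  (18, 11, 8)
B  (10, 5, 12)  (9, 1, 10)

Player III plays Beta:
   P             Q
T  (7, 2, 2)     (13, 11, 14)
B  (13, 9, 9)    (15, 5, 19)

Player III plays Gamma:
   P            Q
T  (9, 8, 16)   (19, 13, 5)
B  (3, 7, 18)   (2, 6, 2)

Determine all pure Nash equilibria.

No pure-strategy Nash equilibrium.

Player I against (P, Alpha): payoffs 11, 10 → best response T.
Player I against (P, Beta): payoffs 7, 13 → best response B.
Player I against (P, Gamma): payoffs 9, 3 → best response T.
Player I against (Q, Alpha): payoffs 18, 9 → best response T.
Player I against (Q, Beta): payoffs 13, 15 → best response B.
Player I against (Q, Gamma): payoffs 19, 2 → best response T.
Player II against (T, Alpha): payoffs 14, 11 → best response P.
Player II against (T, Beta): payoffs 2, 11 → best response Q.
Player II against (T, Gamma): payoffs 8, 13 → best response Q.
Player II against (B, Alpha): payoffs 5, 1 → best response P.
Player II against (B, Beta): payoffs 9, 5 → best response P.
Player II against (B, Gamma): payoffs 7, 6 → best response P.
Player III against (T, P): payoffs 9, 2, 16 → best response Gamma.
Player III against (T, Q): payoffs 8, 14, 5 → best response Beta.
Player III against (B, P): payoffs 12, 9, 18 → best response Gamma.
Player III against (B, Q): payoffs 10, 19, 2 → best response Beta.
No profile is a mutual best response for all players.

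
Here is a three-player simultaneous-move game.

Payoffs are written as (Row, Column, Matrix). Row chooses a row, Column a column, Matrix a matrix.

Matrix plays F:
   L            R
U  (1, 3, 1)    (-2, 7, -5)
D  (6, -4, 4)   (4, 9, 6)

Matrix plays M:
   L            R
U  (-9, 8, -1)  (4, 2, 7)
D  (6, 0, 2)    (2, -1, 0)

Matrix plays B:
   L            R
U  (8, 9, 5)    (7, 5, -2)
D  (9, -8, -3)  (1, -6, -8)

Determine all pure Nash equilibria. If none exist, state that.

Row against (L, F): payoffs 1, 6 → best response D.
Row against (L, M): payoffs -9, 6 → best response D.
Row against (L, B): payoffs 8, 9 → best response D.
Row against (R, F): payoffs -2, 4 → best response D.
Row against (R, M): payoffs 4, 2 → best response U.
Row against (R, B): payoffs 7, 1 → best response U.
Column against (U, F): payoffs 3, 7 → best response R.
Column against (U, M): payoffs 8, 2 → best response L.
Column against (U, B): payoffs 9, 5 → best response L.
Column against (D, F): payoffs -4, 9 → best response R.
Column against (D, M): payoffs 0, -1 → best response L.
Column against (D, B): payoffs -8, -6 → best response R.
Matrix against (U, L): payoffs 1, -1, 5 → best response B.
Matrix against (U, R): payoffs -5, 7, -2 → best response M.
Matrix against (D, L): payoffs 4, 2, -3 → best response F.
Matrix against (D, R): payoffs 6, 0, -8 → best response F.
Mutual best responses: (D, R, F).

(D, R, F)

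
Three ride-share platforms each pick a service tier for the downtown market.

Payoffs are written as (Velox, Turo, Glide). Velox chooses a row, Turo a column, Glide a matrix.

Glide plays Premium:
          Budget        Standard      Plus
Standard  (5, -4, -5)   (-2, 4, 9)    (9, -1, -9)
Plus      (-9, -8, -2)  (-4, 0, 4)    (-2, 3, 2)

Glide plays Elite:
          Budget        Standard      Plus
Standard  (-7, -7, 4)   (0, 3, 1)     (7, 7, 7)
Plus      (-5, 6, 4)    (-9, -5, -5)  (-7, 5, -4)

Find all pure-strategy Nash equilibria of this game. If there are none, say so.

Pure-strategy Nash equilibria: (Standard, Standard, Premium) and (Standard, Plus, Elite) and (Plus, Budget, Elite)

Velox against (Budget, Premium): payoffs 5, -9 → best response Standard.
Velox against (Budget, Elite): payoffs -7, -5 → best response Plus.
Velox against (Standard, Premium): payoffs -2, -4 → best response Standard.
Velox against (Standard, Elite): payoffs 0, -9 → best response Standard.
Velox against (Plus, Premium): payoffs 9, -2 → best response Standard.
Velox against (Plus, Elite): payoffs 7, -7 → best response Standard.
Turo against (Standard, Premium): payoffs -4, 4, -1 → best response Standard.
Turo against (Standard, Elite): payoffs -7, 3, 7 → best response Plus.
Turo against (Plus, Premium): payoffs -8, 0, 3 → best response Plus.
Turo against (Plus, Elite): payoffs 6, -5, 5 → best response Budget.
Glide against (Standard, Budget): payoffs -5, 4 → best response Elite.
Glide against (Standard, Standard): payoffs 9, 1 → best response Premium.
Glide against (Standard, Plus): payoffs -9, 7 → best response Elite.
Glide against (Plus, Budget): payoffs -2, 4 → best response Elite.
Glide against (Plus, Standard): payoffs 4, -5 → best response Premium.
Glide against (Plus, Plus): payoffs 2, -4 → best response Premium.
Mutual best responses: (Standard, Standard, Premium); (Standard, Plus, Elite); (Plus, Budget, Elite).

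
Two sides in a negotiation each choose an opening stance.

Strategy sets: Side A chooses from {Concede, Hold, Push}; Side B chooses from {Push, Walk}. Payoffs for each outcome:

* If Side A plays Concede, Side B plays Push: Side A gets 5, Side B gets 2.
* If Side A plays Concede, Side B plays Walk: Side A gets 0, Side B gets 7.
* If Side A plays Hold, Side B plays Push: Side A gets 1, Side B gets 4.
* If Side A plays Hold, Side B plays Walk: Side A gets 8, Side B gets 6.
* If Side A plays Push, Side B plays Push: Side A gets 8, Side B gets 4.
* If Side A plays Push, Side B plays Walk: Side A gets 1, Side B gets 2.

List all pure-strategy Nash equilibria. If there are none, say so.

Side A against Push: payoffs 5, 1, 8 → best response Push.
Side A against Walk: payoffs 0, 8, 1 → best response Hold.
Side B against Concede: payoffs 2, 7 → best response Walk.
Side B against Hold: payoffs 4, 6 → best response Walk.
Side B against Push: payoffs 4, 2 → best response Push.
Mutual best responses: (Hold, Walk); (Push, Push).

The pure Nash equilibria are (Hold, Walk), (Push, Push).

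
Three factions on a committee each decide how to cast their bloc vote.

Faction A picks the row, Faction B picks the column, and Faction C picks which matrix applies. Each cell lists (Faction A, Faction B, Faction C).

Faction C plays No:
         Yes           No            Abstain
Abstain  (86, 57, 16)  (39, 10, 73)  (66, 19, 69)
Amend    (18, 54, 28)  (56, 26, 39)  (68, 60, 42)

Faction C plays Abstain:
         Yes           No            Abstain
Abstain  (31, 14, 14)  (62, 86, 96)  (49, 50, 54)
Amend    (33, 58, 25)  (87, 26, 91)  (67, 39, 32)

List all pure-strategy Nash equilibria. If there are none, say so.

Faction A against (Yes, No): payoffs 86, 18 → best response Abstain.
Faction A against (Yes, Abstain): payoffs 31, 33 → best response Amend.
Faction A against (No, No): payoffs 39, 56 → best response Amend.
Faction A against (No, Abstain): payoffs 62, 87 → best response Amend.
Faction A against (Abstain, No): payoffs 66, 68 → best response Amend.
Faction A against (Abstain, Abstain): payoffs 49, 67 → best response Amend.
Faction B against (Abstain, No): payoffs 57, 10, 19 → best response Yes.
Faction B against (Abstain, Abstain): payoffs 14, 86, 50 → best response No.
Faction B against (Amend, No): payoffs 54, 26, 60 → best response Abstain.
Faction B against (Amend, Abstain): payoffs 58, 26, 39 → best response Yes.
Faction C against (Abstain, Yes): payoffs 16, 14 → best response No.
Faction C against (Abstain, No): payoffs 73, 96 → best response Abstain.
Faction C against (Abstain, Abstain): payoffs 69, 54 → best response No.
Faction C against (Amend, Yes): payoffs 28, 25 → best response No.
Faction C against (Amend, No): payoffs 39, 91 → best response Abstain.
Faction C against (Amend, Abstain): payoffs 42, 32 → best response No.
Mutual best responses: (Abstain, Yes, No); (Amend, Abstain, No).

(Abstain, Yes, No); (Amend, Abstain, No)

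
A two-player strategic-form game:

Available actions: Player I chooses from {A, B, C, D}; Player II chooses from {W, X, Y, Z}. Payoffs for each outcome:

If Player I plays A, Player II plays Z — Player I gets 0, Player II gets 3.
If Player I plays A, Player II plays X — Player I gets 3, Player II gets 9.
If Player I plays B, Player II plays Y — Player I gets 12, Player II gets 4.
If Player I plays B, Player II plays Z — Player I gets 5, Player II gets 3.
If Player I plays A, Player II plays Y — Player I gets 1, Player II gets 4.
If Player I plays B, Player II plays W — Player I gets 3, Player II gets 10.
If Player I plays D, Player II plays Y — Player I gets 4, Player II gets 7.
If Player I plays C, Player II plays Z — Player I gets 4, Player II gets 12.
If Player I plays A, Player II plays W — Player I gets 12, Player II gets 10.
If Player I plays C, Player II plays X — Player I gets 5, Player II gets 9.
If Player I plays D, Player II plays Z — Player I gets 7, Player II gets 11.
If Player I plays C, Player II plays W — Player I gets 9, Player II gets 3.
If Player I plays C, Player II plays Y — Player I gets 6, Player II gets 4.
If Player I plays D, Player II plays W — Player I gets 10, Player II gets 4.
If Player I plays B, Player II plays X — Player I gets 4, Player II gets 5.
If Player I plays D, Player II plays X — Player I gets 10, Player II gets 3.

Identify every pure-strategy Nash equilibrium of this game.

Check each profile: it is a Nash equilibrium iff no player can strictly gain by switching unilaterally.
(A, W): Player I gets 12, best alternative 10; Player II gets 10, best alternative 9. No profitable deviation — NE.
(A, X): Player I can switch to B (3 → 4). Not NE.
(A, Y): Player I can switch to B (1 → 12). Not NE.
(A, Z): Player I can switch to B (0 → 5). Not NE.
(B, W): Player I can switch to A (3 → 12). Not NE.
(B, X): Player I can switch to C (4 → 5). Not NE.
(B, Y): Player II can switch to W (4 → 10). Not NE.
(B, Z): Player I can switch to D (5 → 7). Not NE.
(C, W): Player I can switch to A (9 → 12). Not NE.
(C, X): Player I can switch to D (5 → 10). Not NE.
(C, Y): Player I can switch to B (6 → 12). Not NE.
(C, Z): Player I can switch to B (4 → 5). Not NE.
(D, W): Player I can switch to A (10 → 12). Not NE.
(D, Z): Player I gets 7, best alternative 5; Player II gets 11, best alternative 7. No profitable deviation — NE.
(The remaining 2 profiles each have a profitable deviation by the same check.)

Pure-strategy Nash equilibria: (A, W); (D, Z)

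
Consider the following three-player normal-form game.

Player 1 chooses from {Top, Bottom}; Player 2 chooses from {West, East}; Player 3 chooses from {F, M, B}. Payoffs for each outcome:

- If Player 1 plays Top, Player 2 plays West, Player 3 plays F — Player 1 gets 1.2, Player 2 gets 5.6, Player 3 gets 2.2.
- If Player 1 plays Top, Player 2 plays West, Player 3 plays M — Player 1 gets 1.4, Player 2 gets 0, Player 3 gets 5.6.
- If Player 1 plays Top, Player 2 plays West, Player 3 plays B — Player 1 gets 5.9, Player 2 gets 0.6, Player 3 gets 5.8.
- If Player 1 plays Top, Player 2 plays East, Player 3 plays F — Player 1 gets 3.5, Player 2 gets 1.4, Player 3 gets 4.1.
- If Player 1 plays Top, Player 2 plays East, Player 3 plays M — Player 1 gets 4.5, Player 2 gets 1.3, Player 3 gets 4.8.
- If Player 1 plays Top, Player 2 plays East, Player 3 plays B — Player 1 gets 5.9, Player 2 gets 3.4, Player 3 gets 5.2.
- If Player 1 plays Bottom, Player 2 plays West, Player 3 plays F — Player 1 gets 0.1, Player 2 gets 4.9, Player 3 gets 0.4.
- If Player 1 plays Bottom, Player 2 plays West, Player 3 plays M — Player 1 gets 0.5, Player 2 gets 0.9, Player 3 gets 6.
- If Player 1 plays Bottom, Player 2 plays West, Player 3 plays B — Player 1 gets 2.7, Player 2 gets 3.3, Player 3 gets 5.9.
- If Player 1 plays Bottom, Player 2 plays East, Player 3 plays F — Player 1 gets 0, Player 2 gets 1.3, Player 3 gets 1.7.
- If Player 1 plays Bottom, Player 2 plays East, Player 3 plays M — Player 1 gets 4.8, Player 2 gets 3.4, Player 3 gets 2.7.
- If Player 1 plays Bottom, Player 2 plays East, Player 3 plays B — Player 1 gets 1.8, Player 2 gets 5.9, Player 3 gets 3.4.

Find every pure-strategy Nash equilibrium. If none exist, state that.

Pure NE: (Top, East, B)

Mark each player's best response to every combination of opponents' strategies; a profile where every player is best-responding is a pure Nash equilibrium.
Player 1 against (West, F): payoffs 1.2, 0.1 → best response Top.
Player 1 against (West, M): payoffs 1.4, 0.5 → best response Top.
Player 1 against (West, B): payoffs 5.9, 2.7 → best response Top.
Player 1 against (East, F): payoffs 3.5, 0 → best response Top.
Player 1 against (East, M): payoffs 4.5, 4.8 → best response Bottom.
Player 1 against (East, B): payoffs 5.9, 1.8 → best response Top.
Player 2 against (Top, F): payoffs 5.6, 1.4 → best response West.
Player 2 against (Top, M): payoffs 0, 1.3 → best response East.
Player 2 against (Top, B): payoffs 0.6, 3.4 → best response East.
Player 2 against (Bottom, F): payoffs 4.9, 1.3 → best response West.
Player 2 against (Bottom, M): payoffs 0.9, 3.4 → best response East.
Player 2 against (Bottom, B): payoffs 3.3, 5.9 → best response East.
Player 3 against (Top, West): payoffs 2.2, 5.6, 5.8 → best response B.
Player 3 against (Top, East): payoffs 4.1, 4.8, 5.2 → best response B.
Player 3 against (Bottom, West): payoffs 0.4, 6, 5.9 → best response M.
Player 3 against (Bottom, East): payoffs 1.7, 2.7, 3.4 → best response B.
Mutual best responses: (Top, East, B).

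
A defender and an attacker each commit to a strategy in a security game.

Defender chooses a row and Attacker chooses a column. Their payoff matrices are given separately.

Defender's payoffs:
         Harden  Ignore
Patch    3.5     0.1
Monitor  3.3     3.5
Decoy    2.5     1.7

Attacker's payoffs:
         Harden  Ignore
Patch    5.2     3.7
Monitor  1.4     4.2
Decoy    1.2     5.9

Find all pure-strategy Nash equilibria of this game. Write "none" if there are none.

(Patch, Harden) and (Monitor, Ignore)

(Patch, Harden): Defender gets 3.5, best alternative 3.3; Attacker gets 5.2, best alternative 3.7. No profitable deviation — NE.
(Patch, Ignore): Defender can switch to Monitor (0.1 → 3.5). Not NE.
(Monitor, Harden): Defender can switch to Patch (3.3 → 3.5). Not NE.
(Monitor, Ignore): Defender gets 3.5, best alternative 1.7; Attacker gets 4.2, best alternative 1.4. No profitable deviation — NE.
(Decoy, Harden): Defender can switch to Patch (2.5 → 3.5). Not NE.
(Decoy, Ignore): Defender can switch to Monitor (1.7 → 3.5). Not NE.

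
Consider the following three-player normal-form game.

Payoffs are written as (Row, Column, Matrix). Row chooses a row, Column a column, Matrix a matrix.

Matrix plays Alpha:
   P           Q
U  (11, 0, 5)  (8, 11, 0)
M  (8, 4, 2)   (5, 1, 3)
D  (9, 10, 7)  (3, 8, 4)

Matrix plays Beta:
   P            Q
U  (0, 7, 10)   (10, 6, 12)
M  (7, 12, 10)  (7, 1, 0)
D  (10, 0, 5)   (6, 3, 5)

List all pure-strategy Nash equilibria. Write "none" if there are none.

There is no pure-strategy Nash equilibrium.

(U, P, Alpha): Column can switch to Q (0 → 11). Not NE.
(U, P, Beta): Row can switch to M (0 → 7). Not NE.
(U, Q, Alpha): Matrix can switch to Beta (0 → 12). Not NE.
(U, Q, Beta): Column can switch to P (6 → 7). Not NE.
(M, P, Alpha): Row can switch to U (8 → 11). Not NE.
(M, P, Beta): Row can switch to D (7 → 10). Not NE.
(M, Q, Alpha): Row can switch to U (5 → 8). Not NE.
(M, Q, Beta): Row can switch to U (7 → 10). Not NE.
(D, P, Alpha): Row can switch to U (9 → 11). Not NE.
(D, P, Beta): Column can switch to Q (0 → 3). Not NE.
(The remaining 2 profiles each have a profitable deviation by the same check.)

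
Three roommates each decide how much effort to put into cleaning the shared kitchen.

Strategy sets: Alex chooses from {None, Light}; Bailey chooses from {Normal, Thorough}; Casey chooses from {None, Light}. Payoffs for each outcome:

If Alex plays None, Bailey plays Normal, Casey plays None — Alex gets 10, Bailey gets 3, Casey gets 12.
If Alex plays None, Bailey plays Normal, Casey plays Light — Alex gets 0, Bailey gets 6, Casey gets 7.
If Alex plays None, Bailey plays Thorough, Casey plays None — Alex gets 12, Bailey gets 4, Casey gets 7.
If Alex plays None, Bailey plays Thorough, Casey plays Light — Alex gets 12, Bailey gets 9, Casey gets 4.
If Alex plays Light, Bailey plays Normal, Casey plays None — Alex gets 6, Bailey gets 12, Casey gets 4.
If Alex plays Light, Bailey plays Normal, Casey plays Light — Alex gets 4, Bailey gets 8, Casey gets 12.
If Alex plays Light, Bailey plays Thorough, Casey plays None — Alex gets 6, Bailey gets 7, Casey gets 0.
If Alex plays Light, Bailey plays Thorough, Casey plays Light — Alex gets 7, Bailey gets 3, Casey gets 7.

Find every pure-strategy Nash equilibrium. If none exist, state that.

For each strategy profile, look for a profitable unilateral deviation.
(None, Normal, None): Bailey can switch to Thorough (3 → 4). Not NE.
(None, Normal, Light): Alex can switch to Light (0 → 4). Not NE.
(None, Thorough, None): Alex gets 12, best alternative 6; Bailey gets 4, best alternative 3; Casey gets 7, best alternative 4. No profitable deviation — NE.
(None, Thorough, Light): Casey can switch to None (4 → 7). Not NE.
(Light, Normal, None): Alex can switch to None (6 → 10). Not NE.
(Light, Normal, Light): Alex gets 4, best alternative 0; Bailey gets 8, best alternative 3; Casey gets 12, best alternative 4. No profitable deviation — NE.
(Light, Thorough, None): Alex can switch to None (6 → 12). Not NE.
(Light, Thorough, Light): Alex can switch to None (7 → 12). Not NE.

The pure Nash equilibria are (None, Thorough, None) and (Light, Normal, Light).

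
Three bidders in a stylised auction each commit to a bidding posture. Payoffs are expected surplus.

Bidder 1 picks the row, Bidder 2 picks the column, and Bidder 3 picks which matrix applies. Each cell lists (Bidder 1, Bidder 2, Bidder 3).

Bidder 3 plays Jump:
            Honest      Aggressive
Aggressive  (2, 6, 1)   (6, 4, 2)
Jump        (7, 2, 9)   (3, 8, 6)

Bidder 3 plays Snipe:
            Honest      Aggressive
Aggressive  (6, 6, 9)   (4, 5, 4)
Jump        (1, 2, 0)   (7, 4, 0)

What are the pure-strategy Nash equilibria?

(Aggressive, Honest, Snipe)

Check each profile: it is a Nash equilibrium iff no player can strictly gain by switching unilaterally.
(Aggressive, Honest, Jump): Bidder 1 can switch to Jump (2 → 7). Not NE.
(Aggressive, Honest, Snipe): Bidder 1 gets 6, best alternative 1; Bidder 2 gets 6, best alternative 5; Bidder 3 gets 9, best alternative 1. No profitable deviation — NE.
(Aggressive, Aggressive, Jump): Bidder 2 can switch to Honest (4 → 6). Not NE.
(Aggressive, Aggressive, Snipe): Bidder 1 can switch to Jump (4 → 7). Not NE.
(Jump, Honest, Jump): Bidder 2 can switch to Aggressive (2 → 8). Not NE.
(Jump, Honest, Snipe): Bidder 1 can switch to Aggressive (1 → 6). Not NE.
(Jump, Aggressive, Jump): Bidder 1 can switch to Aggressive (3 → 6). Not NE.
(Jump, Aggressive, Snipe): Bidder 3 can switch to Jump (0 → 6). Not NE.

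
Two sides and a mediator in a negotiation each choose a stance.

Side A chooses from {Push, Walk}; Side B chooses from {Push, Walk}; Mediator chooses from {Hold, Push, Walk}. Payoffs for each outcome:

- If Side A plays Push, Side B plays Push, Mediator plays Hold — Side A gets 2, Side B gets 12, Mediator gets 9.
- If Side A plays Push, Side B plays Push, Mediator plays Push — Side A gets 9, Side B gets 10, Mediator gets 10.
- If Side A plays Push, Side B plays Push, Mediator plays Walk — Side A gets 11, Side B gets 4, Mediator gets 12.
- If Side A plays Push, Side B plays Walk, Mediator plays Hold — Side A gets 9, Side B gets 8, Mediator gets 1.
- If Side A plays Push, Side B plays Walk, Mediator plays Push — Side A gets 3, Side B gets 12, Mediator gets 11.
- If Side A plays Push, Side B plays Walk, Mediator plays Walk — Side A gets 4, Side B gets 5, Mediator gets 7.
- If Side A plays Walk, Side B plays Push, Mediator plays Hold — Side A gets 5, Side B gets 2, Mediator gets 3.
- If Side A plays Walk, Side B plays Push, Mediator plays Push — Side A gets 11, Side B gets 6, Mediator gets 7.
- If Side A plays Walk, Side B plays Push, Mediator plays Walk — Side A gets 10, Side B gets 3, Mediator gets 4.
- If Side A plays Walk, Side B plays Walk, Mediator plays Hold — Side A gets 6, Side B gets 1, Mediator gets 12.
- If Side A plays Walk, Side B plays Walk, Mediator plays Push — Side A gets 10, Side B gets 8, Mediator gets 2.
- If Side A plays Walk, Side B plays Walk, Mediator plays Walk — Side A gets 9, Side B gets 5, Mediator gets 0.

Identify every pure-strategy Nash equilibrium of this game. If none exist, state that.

Side A against (Push, Hold): payoffs 2, 5 → best response Walk.
Side A against (Push, Push): payoffs 9, 11 → best response Walk.
Side A against (Push, Walk): payoffs 11, 10 → best response Push.
Side A against (Walk, Hold): payoffs 9, 6 → best response Push.
Side A against (Walk, Push): payoffs 3, 10 → best response Walk.
Side A against (Walk, Walk): payoffs 4, 9 → best response Walk.
Side B against (Push, Hold): payoffs 12, 8 → best response Push.
Side B against (Push, Push): payoffs 10, 12 → best response Walk.
Side B against (Push, Walk): payoffs 4, 5 → best response Walk.
Side B against (Walk, Hold): payoffs 2, 1 → best response Push.
Side B against (Walk, Push): payoffs 6, 8 → best response Walk.
Side B against (Walk, Walk): payoffs 3, 5 → best response Walk.
Mediator against (Push, Push): payoffs 9, 10, 12 → best response Walk.
Mediator against (Push, Walk): payoffs 1, 11, 7 → best response Push.
Mediator against (Walk, Push): payoffs 3, 7, 4 → best response Push.
Mediator against (Walk, Walk): payoffs 12, 2, 0 → best response Hold.
No profile is a mutual best response for all players.

none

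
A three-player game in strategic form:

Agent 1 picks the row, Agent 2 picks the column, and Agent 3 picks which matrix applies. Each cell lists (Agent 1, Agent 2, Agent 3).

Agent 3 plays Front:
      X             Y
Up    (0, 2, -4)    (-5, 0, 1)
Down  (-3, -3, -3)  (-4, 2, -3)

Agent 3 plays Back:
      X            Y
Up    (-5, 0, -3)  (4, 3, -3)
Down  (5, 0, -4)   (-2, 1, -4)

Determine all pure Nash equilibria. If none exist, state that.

The unique pure-strategy Nash equilibrium is (Down, Y, Front).

Agent 1 against (X, Front): payoffs 0, -3 → best response Up.
Agent 1 against (X, Back): payoffs -5, 5 → best response Down.
Agent 1 against (Y, Front): payoffs -5, -4 → best response Down.
Agent 1 against (Y, Back): payoffs 4, -2 → best response Up.
Agent 2 against (Up, Front): payoffs 2, 0 → best response X.
Agent 2 against (Up, Back): payoffs 0, 3 → best response Y.
Agent 2 against (Down, Front): payoffs -3, 2 → best response Y.
Agent 2 against (Down, Back): payoffs 0, 1 → best response Y.
Agent 3 against (Up, X): payoffs -4, -3 → best response Back.
Agent 3 against (Up, Y): payoffs 1, -3 → best response Front.
Agent 3 against (Down, X): payoffs -3, -4 → best response Front.
Agent 3 against (Down, Y): payoffs -3, -4 → best response Front.
Mutual best responses: (Down, Y, Front).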